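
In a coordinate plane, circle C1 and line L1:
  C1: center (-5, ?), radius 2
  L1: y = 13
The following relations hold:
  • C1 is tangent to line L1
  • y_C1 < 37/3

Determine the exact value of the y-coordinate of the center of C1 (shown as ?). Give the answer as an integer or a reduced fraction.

11

1. [C1‖L1]  y_C1² − 26y_C1 + 165 = 0  ⇒  y_C1 = 11 or 15
2. given y_C1 < 37/3: keep 11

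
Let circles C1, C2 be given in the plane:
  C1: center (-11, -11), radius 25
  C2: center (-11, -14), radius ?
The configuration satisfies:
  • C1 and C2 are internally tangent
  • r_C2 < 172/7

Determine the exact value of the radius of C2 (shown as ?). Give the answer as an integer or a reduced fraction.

22

1. [int C1,C2]  r_C2² − 50r_C2 + 616 = 0  ⇒  r_C2 = 22 or 28
2. given r_C2 < 172/7: keep 22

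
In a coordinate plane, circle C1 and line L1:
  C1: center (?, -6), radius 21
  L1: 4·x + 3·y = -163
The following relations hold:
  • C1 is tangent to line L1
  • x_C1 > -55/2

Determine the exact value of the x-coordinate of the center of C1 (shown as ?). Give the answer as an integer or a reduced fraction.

1. [C1‖L1]  x_C1² + (145/2)x_C1 + 625 = 0  ⇒  x_C1 = -125/2 or -10
2. given x_C1 > -55/2: keep -10

-10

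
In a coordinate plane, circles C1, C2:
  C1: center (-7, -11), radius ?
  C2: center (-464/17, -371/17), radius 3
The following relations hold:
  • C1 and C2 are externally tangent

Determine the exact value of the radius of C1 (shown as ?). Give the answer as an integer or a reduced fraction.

20

1. [ext C1·C2]  r_C1² + 6r_C1 − 520 = 0  ⇒  r_C1 = 20 (r>0 drops 1)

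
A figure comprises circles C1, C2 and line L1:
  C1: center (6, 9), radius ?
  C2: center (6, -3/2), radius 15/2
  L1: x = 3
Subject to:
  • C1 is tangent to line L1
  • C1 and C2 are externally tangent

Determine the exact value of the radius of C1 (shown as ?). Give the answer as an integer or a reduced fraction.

1. [C1‖L1]  r_C1² − 9 = 0  ⇒  r_C1 = 3 (r>0 drops 1)
2. [ext C1·C2]  r_C1² + 15r_C1 − 54 = 0  ⇒  r_C1 = 3 (r>0 drops 1)

3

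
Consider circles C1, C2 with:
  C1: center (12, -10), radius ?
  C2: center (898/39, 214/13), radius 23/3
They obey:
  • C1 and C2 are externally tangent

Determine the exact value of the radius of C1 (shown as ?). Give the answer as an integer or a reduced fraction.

21

1. [ext C1·C2]  r_C1² + (46/3)r_C1 − 763 = 0  ⇒  r_C1 = 21 (r>0 drops 1)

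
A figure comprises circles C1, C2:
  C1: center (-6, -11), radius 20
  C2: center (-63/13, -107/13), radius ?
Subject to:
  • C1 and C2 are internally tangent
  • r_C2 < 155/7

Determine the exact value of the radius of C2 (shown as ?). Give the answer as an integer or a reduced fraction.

17

1. [int C1,C2]  r_C2² − 40r_C2 + 391 = 0  ⇒  r_C2 = 17 or 23
2. given r_C2 < 155/7: keep 17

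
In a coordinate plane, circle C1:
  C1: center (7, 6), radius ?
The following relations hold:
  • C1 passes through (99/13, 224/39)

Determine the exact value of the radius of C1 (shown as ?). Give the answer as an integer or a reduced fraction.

2/3

1. [C1∋P]  r_C1² − 4/9 = 0  ⇒  r_C1 = 2/3 (r>0 drops 1)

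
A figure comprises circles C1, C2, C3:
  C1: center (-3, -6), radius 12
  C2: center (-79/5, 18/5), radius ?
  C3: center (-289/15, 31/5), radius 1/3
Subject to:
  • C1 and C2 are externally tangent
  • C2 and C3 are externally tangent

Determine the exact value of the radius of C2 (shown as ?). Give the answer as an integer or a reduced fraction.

1. [ext C1·C2]  r_C2² + 24r_C2 − 112 = 0  ⇒  r_C2 = 4 (r>0 drops 1)
2. [ext C2·C3]  r_C2² + (2/3)r_C2 − 56/3 = 0  ⇒  r_C2 = 4 (r>0 drops 1)

4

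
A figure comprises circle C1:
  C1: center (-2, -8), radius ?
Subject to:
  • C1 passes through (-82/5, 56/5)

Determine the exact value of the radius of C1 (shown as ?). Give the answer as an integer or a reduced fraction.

1. [C1∋P]  r_C1² − 576 = 0  ⇒  r_C1 = 24 (r>0 drops 1)

24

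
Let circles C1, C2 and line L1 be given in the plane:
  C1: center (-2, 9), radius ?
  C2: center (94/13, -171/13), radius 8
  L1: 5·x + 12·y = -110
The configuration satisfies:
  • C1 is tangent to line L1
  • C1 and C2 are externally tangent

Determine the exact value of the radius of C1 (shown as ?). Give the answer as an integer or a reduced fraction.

16

1. [C1‖L1]  r_C1² − 256 = 0  ⇒  r_C1 = 16 (r>0 drops 1)
2. [ext C1·C2]  r_C1² + 16r_C1 − 512 = 0  ⇒  r_C1 = 16 (r>0 drops 1)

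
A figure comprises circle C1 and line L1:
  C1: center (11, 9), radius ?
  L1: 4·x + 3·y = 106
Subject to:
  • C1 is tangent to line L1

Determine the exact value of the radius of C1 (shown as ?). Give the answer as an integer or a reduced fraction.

1. [C1‖L1]  r_C1² − 49 = 0  ⇒  r_C1 = 7 (r>0 drops 1)

7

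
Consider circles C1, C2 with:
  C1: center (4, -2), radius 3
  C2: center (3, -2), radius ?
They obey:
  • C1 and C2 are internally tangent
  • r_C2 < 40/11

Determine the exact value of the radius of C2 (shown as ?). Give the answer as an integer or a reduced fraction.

2

1. [int C1,C2]  r_C2² − 6r_C2 + 8 = 0  ⇒  r_C2 = 2 or 4
2. given r_C2 < 40/11: keep 2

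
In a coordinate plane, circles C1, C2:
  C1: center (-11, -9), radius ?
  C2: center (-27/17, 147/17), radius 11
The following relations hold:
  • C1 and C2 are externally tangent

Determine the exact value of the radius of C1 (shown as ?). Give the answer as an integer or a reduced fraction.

9

1. [ext C1·C2]  r_C1² + 22r_C1 − 279 = 0  ⇒  r_C1 = 9 (r>0 drops 1)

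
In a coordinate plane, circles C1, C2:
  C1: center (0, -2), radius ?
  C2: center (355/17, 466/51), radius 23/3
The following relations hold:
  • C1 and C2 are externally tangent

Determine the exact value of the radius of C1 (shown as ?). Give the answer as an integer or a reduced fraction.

16

1. [ext C1·C2]  r_C1² + (46/3)r_C1 − 1504/3 = 0  ⇒  r_C1 = 16 (r>0 drops 1)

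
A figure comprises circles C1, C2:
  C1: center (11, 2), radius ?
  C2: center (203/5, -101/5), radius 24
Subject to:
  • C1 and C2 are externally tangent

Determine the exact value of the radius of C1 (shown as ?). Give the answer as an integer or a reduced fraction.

1. [ext C1·C2]  r_C1² + 48r_C1 − 793 = 0  ⇒  r_C1 = 13 (r>0 drops 1)

13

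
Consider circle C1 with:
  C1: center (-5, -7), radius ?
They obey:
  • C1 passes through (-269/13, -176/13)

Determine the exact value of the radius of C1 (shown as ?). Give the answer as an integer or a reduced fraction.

17

1. [C1∋P]  r_C1² − 289 = 0  ⇒  r_C1 = 17 (r>0 drops 1)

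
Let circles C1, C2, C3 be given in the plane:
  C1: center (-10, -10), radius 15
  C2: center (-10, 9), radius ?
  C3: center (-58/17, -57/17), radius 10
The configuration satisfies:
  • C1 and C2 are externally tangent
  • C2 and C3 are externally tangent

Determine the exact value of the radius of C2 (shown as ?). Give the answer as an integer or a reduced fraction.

1. [ext C1·C2]  r_C2² + 30r_C2 − 136 = 0  ⇒  r_C2 = 4 (r>0 drops 1)
2. [ext C2·C3]  r_C2² + 20r_C2 − 96 = 0  ⇒  r_C2 = 4 (r>0 drops 1)

4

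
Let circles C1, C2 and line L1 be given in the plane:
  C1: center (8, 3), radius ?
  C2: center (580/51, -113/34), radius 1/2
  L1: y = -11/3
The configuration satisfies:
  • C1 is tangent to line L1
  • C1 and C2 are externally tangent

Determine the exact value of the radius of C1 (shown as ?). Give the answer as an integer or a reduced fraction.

1. [C1‖L1]  r_C1² − 400/9 = 0  ⇒  r_C1 = 20/3 (r>0 drops 1)
2. [ext C1·C2]  r_C1² + 1r_C1 − 460/9 = 0  ⇒  r_C1 = 20/3 (r>0 drops 1)

20/3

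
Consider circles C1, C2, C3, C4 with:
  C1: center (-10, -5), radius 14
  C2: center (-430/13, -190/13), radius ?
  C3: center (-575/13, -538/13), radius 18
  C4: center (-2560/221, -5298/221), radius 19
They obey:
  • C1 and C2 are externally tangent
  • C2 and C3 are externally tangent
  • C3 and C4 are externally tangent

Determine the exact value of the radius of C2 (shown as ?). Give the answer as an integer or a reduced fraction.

11

1. [ext C1·C2]  r_C2² + 28r_C2 − 429 = 0  ⇒  r_C2 = 11 (r>0 drops 1)
2. [ext C2·C3]  r_C2² + 36r_C2 − 517 = 0  ⇒  r_C2 = 11 (r>0 drops 1)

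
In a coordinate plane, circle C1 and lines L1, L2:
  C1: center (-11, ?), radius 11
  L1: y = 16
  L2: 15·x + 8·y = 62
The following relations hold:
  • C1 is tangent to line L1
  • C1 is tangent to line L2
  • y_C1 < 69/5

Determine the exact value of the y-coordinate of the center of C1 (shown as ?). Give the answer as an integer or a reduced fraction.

5

1. [C1‖L1]  y_C1² − 32y_C1 + 135 = 0  ⇒  y_C1 = 5 or 27
2. [C1‖L2]  y_C1² − (227/4)y_C1 + 1035/4 = 0  ⇒  y_C1 = 5 or 207/4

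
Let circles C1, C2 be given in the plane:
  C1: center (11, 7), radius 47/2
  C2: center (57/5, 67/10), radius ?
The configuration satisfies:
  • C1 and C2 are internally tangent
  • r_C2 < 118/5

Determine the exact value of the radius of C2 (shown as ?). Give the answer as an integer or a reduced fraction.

23

1. [int C1,C2]  r_C2² − 47r_C2 + 552 = 0  ⇒  r_C2 = 23 or 24
2. given r_C2 < 118/5: keep 23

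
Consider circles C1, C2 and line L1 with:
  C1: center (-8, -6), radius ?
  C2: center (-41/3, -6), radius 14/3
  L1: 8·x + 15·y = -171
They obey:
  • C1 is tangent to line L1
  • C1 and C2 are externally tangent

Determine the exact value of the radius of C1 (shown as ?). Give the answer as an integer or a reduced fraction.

1. [C1‖L1]  r_C1² − 1 = 0  ⇒  r_C1 = 1 (r>0 drops 1)
2. [ext C1·C2]  r_C1² + (28/3)r_C1 − 31/3 = 0  ⇒  r_C1 = 1 (r>0 drops 1)

1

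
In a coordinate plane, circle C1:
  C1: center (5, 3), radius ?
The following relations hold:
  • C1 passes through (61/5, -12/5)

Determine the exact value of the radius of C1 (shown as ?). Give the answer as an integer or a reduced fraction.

9

1. [C1∋P]  r_C1² − 81 = 0  ⇒  r_C1 = 9 (r>0 drops 1)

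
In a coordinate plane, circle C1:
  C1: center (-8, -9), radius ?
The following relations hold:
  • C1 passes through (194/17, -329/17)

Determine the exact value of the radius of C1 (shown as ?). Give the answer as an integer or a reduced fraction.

1. [C1∋P]  r_C1² − 484 = 0  ⇒  r_C1 = 22 (r>0 drops 1)

22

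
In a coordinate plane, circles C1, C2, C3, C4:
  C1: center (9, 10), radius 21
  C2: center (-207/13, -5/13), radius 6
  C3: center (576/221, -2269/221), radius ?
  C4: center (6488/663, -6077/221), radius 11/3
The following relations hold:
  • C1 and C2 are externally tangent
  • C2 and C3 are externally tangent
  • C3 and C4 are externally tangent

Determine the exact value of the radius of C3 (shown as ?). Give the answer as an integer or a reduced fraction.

1. [ext C2·C3]  r_C3² + 12r_C3 − 405 = 0  ⇒  r_C3 = 15 (r>0 drops 1)
2. [ext C3·C4]  r_C3² + (22/3)r_C3 − 335 = 0  ⇒  r_C3 = 15 (r>0 drops 1)

15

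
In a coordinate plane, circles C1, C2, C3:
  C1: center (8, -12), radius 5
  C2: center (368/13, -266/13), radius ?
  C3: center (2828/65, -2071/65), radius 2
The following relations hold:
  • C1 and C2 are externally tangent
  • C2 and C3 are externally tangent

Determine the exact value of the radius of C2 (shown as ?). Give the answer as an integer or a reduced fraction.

17

1. [ext C1·C2]  r_C2² + 10r_C2 − 459 = 0  ⇒  r_C2 = 17 (r>0 drops 1)
2. [ext C2·C3]  r_C2² + 4r_C2 − 357 = 0  ⇒  r_C2 = 17 (r>0 drops 1)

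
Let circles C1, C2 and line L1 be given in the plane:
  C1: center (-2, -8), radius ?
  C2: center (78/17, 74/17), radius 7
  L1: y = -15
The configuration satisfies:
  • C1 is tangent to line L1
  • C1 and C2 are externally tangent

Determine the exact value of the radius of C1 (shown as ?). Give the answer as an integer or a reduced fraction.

7

1. [C1‖L1]  r_C1² − 49 = 0  ⇒  r_C1 = 7 (r>0 drops 1)
2. [ext C1·C2]  r_C1² + 14r_C1 − 147 = 0  ⇒  r_C1 = 7 (r>0 drops 1)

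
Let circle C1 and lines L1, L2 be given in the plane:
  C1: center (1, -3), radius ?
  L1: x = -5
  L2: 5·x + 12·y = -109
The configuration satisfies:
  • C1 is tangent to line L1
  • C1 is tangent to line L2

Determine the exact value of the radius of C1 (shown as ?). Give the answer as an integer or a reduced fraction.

1. [C1‖L1]  r_C1² − 36 = 0  ⇒  r_C1 = 6 (r>0 drops 1)
2. [C1‖L2]  r_C1² − 36 = 0  ⇒  r_C1 = 6 (r>0 drops 1)

6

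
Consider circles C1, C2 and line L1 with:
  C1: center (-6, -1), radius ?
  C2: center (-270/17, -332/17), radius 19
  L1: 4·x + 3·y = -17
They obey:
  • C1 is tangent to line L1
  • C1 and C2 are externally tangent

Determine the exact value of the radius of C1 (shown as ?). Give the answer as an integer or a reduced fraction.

1. [C1‖L1]  r_C1² − 4 = 0  ⇒  r_C1 = 2 (r>0 drops 1)
2. [ext C1·C2]  r_C1² + 38r_C1 − 80 = 0  ⇒  r_C1 = 2 (r>0 drops 1)

2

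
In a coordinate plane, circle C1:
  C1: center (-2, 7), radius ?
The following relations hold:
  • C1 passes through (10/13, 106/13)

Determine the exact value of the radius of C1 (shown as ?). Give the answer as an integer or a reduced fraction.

1. [C1∋P]  r_C1² − 9 = 0  ⇒  r_C1 = 3 (r>0 drops 1)

3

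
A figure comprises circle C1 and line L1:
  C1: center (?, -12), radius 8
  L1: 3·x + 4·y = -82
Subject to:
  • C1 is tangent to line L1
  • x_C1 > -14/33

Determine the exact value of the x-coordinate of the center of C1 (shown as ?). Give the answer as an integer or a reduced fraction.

1. [C1‖L1]  x_C1² + (68/3)x_C1 − 148/3 = 0  ⇒  x_C1 = -74/3 or 2
2. given x_C1 > -14/33: keep 2

2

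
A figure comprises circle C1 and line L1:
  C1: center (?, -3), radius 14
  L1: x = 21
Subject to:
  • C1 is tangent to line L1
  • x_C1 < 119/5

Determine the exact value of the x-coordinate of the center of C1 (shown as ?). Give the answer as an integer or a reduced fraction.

1. [C1‖L1]  x_C1² − 42x_C1 + 245 = 0  ⇒  x_C1 = 7 or 35
2. given x_C1 < 119/5: keep 7

7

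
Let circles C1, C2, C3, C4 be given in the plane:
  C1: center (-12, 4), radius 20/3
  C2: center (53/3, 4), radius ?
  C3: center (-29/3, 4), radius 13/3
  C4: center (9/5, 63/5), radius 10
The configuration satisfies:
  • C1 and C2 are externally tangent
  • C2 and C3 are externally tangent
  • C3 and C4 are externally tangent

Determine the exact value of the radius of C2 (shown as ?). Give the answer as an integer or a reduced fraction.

1. [ext C1·C2]  r_C2² + (40/3)r_C2 − 2507/3 = 0  ⇒  r_C2 = 23 (r>0 drops 1)
2. [ext C2·C3]  r_C2² + (26/3)r_C2 − 2185/3 = 0  ⇒  r_C2 = 23 (r>0 drops 1)

23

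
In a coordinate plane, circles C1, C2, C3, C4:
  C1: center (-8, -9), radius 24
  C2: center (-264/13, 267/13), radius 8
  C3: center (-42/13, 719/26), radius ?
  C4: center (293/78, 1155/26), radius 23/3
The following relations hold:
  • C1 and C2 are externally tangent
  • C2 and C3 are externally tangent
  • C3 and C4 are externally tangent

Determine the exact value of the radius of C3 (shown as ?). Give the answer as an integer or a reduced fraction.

1. [ext C2·C3]  r_C3² + 16r_C3 − 1113/4 = 0  ⇒  r_C3 = 21/2 (r>0 drops 1)
2. [ext C3·C4]  r_C3² + (46/3)r_C3 − 1085/4 = 0  ⇒  r_C3 = 21/2 (r>0 drops 1)

21/2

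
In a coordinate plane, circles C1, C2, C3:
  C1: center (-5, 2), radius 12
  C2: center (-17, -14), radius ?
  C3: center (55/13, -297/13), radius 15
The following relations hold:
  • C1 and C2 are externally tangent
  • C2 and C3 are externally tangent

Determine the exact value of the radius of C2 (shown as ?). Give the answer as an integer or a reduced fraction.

1. [ext C1·C2]  r_C2² + 24r_C2 − 256 = 0  ⇒  r_C2 = 8 (r>0 drops 1)
2. [ext C2·C3]  r_C2² + 30r_C2 − 304 = 0  ⇒  r_C2 = 8 (r>0 drops 1)

8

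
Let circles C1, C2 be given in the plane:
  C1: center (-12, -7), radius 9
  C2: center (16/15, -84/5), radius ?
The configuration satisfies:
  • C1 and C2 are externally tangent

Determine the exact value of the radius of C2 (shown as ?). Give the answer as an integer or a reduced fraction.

22/3

1. [ext C1·C2]  r_C2² + 18r_C2 − 1672/9 = 0  ⇒  r_C2 = 22/3 (r>0 drops 1)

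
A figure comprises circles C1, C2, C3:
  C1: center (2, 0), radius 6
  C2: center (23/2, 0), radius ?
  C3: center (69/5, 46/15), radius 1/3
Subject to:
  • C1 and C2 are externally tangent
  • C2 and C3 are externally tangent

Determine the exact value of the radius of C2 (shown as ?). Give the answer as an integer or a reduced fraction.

7/2

1. [ext C1·C2]  r_C2² + 12r_C2 − 217/4 = 0  ⇒  r_C2 = 7/2 (r>0 drops 1)
2. [ext C2·C3]  r_C2² + (2/3)r_C2 − 175/12 = 0  ⇒  r_C2 = 7/2 (r>0 drops 1)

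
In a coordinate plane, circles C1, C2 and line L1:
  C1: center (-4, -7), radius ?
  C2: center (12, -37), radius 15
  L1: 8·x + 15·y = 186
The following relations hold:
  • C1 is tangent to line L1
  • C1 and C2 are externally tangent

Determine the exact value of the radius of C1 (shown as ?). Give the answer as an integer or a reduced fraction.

1. [C1‖L1]  r_C1² − 361 = 0  ⇒  r_C1 = 19 (r>0 drops 1)
2. [ext C1·C2]  r_C1² + 30r_C1 − 931 = 0  ⇒  r_C1 = 19 (r>0 drops 1)

19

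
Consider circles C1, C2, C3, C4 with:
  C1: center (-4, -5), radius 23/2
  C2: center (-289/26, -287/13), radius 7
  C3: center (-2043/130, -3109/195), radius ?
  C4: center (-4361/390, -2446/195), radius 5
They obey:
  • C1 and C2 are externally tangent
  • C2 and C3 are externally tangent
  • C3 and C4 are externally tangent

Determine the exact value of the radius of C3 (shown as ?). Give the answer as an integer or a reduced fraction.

1. [ext C2·C3]  r_C3² + 14r_C3 − 88/9 = 0  ⇒  r_C3 = 2/3 (r>0 drops 1)
2. [ext C3·C4]  r_C3² + 10r_C3 − 64/9 = 0  ⇒  r_C3 = 2/3 (r>0 drops 1)

2/3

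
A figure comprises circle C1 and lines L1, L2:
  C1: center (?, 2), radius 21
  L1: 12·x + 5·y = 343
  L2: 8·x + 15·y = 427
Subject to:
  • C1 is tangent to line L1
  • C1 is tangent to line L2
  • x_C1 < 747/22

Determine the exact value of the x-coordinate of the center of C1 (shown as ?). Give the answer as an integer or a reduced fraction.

1. [C1‖L1]  x_C1² − (111/2)x_C1 + 505/2 = 0  ⇒  x_C1 = 5 or 101/2
2. [C1‖L2]  x_C1² − (397/4)x_C1 + 1885/4 = 0  ⇒  x_C1 = 5 or 377/4

5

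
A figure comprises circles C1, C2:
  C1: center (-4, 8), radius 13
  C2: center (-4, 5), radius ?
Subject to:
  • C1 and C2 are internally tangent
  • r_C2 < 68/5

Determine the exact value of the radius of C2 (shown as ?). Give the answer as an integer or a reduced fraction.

1. [int C1,C2]  r_C2² − 26r_C2 + 160 = 0  ⇒  r_C2 = 10 or 16
2. given r_C2 < 68/5: keep 10

10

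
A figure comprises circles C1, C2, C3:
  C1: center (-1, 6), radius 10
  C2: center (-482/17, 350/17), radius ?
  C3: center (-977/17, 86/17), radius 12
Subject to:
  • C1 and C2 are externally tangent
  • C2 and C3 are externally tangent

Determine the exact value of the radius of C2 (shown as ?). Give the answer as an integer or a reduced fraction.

1. [ext C1·C2]  r_C2² + 20r_C2 − 861 = 0  ⇒  r_C2 = 21 (r>0 drops 1)
2. [ext C2·C3]  r_C2² + 24r_C2 − 945 = 0  ⇒  r_C2 = 21 (r>0 drops 1)

21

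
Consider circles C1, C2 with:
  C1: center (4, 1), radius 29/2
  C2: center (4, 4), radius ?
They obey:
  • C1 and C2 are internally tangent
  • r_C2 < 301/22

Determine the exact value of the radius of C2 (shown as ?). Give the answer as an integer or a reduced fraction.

1. [int C1,C2]  r_C2² − 29r_C2 + 805/4 = 0  ⇒  r_C2 = 23/2 or 35/2
2. given r_C2 < 301/22: keep 23/2

23/2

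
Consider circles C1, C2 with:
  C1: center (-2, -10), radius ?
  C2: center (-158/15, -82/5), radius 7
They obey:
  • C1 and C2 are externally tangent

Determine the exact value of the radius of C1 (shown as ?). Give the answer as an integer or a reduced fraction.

1. [ext C1·C2]  r_C1² + 14r_C1 − 583/9 = 0  ⇒  r_C1 = 11/3 (r>0 drops 1)

11/3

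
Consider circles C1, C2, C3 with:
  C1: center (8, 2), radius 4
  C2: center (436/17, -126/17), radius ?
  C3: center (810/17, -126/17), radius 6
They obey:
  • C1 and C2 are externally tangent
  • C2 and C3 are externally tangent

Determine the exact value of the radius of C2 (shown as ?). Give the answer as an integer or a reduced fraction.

16

1. [ext C1·C2]  r_C2² + 8r_C2 − 384 = 0  ⇒  r_C2 = 16 (r>0 drops 1)
2. [ext C2·C3]  r_C2² + 12r_C2 − 448 = 0  ⇒  r_C2 = 16 (r>0 drops 1)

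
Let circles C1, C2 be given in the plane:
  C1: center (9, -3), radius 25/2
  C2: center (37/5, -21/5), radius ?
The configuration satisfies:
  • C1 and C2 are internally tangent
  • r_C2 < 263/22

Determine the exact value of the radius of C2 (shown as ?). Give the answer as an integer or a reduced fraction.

21/2

1. [int C1,C2]  r_C2² − 25r_C2 + 609/4 = 0  ⇒  r_C2 = 21/2 or 29/2
2. given r_C2 < 263/22: keep 21/2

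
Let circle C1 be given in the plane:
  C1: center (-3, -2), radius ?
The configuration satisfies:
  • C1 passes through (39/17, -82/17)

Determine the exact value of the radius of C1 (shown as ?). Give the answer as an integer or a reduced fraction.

1. [C1∋P]  r_C1² − 36 = 0  ⇒  r_C1 = 6 (r>0 drops 1)

6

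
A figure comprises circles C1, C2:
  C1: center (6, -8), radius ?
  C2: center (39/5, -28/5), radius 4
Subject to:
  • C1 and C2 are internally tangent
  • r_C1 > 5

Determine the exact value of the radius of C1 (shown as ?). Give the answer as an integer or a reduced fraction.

7

1. [int C1,C2]  r_C1² − 8r_C1 + 7 = 0  ⇒  r_C1 = 1 or 7
2. given r_C1 > 5: keep 7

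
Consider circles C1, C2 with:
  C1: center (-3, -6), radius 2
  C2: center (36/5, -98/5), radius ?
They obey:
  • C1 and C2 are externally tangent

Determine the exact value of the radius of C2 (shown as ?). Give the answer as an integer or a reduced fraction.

15

1. [ext C1·C2]  r_C2² + 4r_C2 − 285 = 0  ⇒  r_C2 = 15 (r>0 drops 1)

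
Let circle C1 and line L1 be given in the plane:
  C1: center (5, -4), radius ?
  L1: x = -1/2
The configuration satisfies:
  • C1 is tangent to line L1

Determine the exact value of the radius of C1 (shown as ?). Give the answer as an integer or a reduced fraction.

1. [C1‖L1]  r_C1² − 121/4 = 0  ⇒  r_C1 = 11/2 (r>0 drops 1)

11/2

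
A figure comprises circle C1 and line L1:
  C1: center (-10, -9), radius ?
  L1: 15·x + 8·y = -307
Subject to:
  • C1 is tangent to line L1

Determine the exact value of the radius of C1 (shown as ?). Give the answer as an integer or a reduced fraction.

1. [C1‖L1]  r_C1² − 25 = 0  ⇒  r_C1 = 5 (r>0 drops 1)

5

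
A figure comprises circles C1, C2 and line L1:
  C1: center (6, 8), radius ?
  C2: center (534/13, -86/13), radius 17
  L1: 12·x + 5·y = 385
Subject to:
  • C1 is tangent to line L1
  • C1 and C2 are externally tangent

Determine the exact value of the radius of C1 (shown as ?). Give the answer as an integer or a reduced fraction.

21

1. [C1‖L1]  r_C1² − 441 = 0  ⇒  r_C1 = 21 (r>0 drops 1)
2. [ext C1·C2]  r_C1² + 34r_C1 − 1155 = 0  ⇒  r_C1 = 21 (r>0 drops 1)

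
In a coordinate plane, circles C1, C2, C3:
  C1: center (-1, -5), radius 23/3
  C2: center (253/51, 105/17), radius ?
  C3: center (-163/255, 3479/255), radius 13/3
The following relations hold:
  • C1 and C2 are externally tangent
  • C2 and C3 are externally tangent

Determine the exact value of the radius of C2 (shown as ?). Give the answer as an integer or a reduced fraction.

1. [ext C1·C2]  r_C2² + (46/3)r_C2 − 305/3 = 0  ⇒  r_C2 = 5 (r>0 drops 1)
2. [ext C2·C3]  r_C2² + (26/3)r_C2 − 205/3 = 0  ⇒  r_C2 = 5 (r>0 drops 1)

5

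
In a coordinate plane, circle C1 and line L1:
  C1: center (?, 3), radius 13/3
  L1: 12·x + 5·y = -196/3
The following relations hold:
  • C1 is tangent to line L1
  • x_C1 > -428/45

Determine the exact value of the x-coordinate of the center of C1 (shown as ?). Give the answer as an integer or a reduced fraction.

-2

1. [C1‖L1]  x_C1² + (241/18)x_C1 + 205/9 = 0  ⇒  x_C1 = -205/18 or -2
2. given x_C1 > -428/45: keep -2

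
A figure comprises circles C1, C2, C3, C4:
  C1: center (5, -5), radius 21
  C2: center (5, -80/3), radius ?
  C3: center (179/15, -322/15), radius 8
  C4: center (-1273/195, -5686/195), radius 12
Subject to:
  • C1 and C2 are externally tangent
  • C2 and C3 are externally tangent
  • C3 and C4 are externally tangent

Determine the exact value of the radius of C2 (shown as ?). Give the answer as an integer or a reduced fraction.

1. [ext C1·C2]  r_C2² + 42r_C2 − 256/9 = 0  ⇒  r_C2 = 2/3 (r>0 drops 1)
2. [ext C2·C3]  r_C2² + 16r_C2 − 100/9 = 0  ⇒  r_C2 = 2/3 (r>0 drops 1)

2/3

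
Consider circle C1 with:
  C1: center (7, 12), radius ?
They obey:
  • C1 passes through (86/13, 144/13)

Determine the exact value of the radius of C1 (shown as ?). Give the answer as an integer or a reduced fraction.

1. [C1∋P]  r_C1² − 1 = 0  ⇒  r_C1 = 1 (r>0 drops 1)

1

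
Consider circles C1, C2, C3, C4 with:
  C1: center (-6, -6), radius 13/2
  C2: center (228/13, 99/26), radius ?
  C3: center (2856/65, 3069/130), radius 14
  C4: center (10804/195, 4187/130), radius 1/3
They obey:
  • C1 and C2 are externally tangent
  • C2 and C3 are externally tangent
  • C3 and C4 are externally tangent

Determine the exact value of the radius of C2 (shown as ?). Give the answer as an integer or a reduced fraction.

1. [ext C1·C2]  r_C2² + 13r_C2 − 608 = 0  ⇒  r_C2 = 19 (r>0 drops 1)
2. [ext C2·C3]  r_C2² + 28r_C2 − 893 = 0  ⇒  r_C2 = 19 (r>0 drops 1)

19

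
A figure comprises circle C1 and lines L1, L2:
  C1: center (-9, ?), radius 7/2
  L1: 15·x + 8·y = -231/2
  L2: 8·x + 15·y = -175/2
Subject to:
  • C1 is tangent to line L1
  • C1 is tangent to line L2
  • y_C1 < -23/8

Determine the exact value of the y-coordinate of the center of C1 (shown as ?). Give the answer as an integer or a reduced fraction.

1. [C1‖L1]  y_C1² − (39/8)y_C1 − 395/8 = 0  ⇒  y_C1 = -5 or 79/8
2. [C1‖L2]  y_C1² + (31/15)y_C1 − 44/3 = 0  ⇒  y_C1 = -5 or 44/15

-5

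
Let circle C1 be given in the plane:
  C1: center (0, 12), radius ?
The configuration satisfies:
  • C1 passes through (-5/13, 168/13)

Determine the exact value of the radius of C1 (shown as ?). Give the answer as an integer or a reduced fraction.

1

1. [C1∋P]  r_C1² − 1 = 0  ⇒  r_C1 = 1 (r>0 drops 1)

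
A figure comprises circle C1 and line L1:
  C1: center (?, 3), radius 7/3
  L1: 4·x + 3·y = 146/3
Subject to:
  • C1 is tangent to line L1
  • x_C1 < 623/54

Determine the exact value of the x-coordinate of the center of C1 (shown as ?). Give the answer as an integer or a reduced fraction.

7

1. [C1‖L1]  x_C1² − (119/6)x_C1 + 539/6 = 0  ⇒  x_C1 = 7 or 77/6
2. given x_C1 < 623/54: keep 7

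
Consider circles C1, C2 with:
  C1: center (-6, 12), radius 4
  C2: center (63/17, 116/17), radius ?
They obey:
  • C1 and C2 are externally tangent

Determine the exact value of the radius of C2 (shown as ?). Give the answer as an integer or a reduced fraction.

7

1. [ext C1·C2]  r_C2² + 8r_C2 − 105 = 0  ⇒  r_C2 = 7 (r>0 drops 1)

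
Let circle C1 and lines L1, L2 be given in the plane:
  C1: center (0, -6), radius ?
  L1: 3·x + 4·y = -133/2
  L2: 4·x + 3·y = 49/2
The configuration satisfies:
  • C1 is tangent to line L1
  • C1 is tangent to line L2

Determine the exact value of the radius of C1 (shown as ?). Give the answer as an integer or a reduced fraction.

17/2

1. [C1‖L1]  r_C1² − 289/4 = 0  ⇒  r_C1 = 17/2 (r>0 drops 1)
2. [C1‖L2]  r_C1² − 289/4 = 0  ⇒  r_C1 = 17/2 (r>0 drops 1)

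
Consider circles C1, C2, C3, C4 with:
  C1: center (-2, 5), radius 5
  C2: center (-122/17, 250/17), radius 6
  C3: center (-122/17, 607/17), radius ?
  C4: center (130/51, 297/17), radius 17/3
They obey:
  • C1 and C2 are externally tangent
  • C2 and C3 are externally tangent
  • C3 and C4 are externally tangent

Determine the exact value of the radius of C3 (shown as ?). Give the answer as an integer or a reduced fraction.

1. [ext C2·C3]  r_C3² + 12r_C3 − 405 = 0  ⇒  r_C3 = 15 (r>0 drops 1)
2. [ext C3·C4]  r_C3² + (34/3)r_C3 − 395 = 0  ⇒  r_C3 = 15 (r>0 drops 1)

15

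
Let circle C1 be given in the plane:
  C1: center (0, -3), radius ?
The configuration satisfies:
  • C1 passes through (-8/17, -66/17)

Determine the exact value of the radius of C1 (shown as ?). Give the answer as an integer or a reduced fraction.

1

1. [C1∋P]  r_C1² − 1 = 0  ⇒  r_C1 = 1 (r>0 drops 1)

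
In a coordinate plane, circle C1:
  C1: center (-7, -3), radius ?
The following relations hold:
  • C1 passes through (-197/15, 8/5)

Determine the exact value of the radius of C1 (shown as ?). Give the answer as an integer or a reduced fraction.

1. [C1∋P]  r_C1² − 529/9 = 0  ⇒  r_C1 = 23/3 (r>0 drops 1)

23/3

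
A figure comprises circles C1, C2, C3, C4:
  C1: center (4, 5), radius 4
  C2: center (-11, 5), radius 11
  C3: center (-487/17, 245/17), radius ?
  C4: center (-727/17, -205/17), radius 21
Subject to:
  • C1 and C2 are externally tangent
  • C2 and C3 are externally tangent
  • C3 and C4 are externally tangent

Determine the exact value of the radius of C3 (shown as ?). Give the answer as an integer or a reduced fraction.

9

1. [ext C2·C3]  r_C3² + 22r_C3 − 279 = 0  ⇒  r_C3 = 9 (r>0 drops 1)
2. [ext C3·C4]  r_C3² + 42r_C3 − 459 = 0  ⇒  r_C3 = 9 (r>0 drops 1)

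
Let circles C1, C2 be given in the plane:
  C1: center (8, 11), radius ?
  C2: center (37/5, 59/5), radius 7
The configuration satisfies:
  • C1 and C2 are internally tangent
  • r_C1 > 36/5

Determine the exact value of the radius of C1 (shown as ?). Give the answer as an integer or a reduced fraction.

1. [int C1,C2]  r_C1² − 14r_C1 + 48 = 0  ⇒  r_C1 = 6 or 8
2. given r_C1 > 36/5: keep 8

8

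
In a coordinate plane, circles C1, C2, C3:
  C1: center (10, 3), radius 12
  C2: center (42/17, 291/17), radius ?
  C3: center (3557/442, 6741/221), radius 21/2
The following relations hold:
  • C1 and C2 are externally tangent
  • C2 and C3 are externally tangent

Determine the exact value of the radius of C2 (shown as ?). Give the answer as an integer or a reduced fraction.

1. [ext C1·C2]  r_C2² + 24r_C2 − 112 = 0  ⇒  r_C2 = 4 (r>0 drops 1)
2. [ext C2·C3]  r_C2² + 21r_C2 − 100 = 0  ⇒  r_C2 = 4 (r>0 drops 1)

4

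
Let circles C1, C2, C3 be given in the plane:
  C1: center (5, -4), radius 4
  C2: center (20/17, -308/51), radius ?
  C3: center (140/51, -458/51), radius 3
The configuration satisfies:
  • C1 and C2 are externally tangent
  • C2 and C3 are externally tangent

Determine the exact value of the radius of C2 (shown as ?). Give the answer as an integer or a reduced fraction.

1. [ext C1·C2]  r_C2² + 8r_C2 − 25/9 = 0  ⇒  r_C2 = 1/3 (r>0 drops 1)
2. [ext C2·C3]  r_C2² + 6r_C2 − 19/9 = 0  ⇒  r_C2 = 1/3 (r>0 drops 1)

1/3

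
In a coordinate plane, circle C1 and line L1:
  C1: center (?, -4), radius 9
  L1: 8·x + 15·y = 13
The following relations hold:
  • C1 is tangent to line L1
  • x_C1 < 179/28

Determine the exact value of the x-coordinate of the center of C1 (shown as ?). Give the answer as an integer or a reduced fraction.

1. [C1‖L1]  x_C1² − (73/4)x_C1 − 565/2 = 0  ⇒  x_C1 = -10 or 113/4
2. given x_C1 < 179/28: keep -10

-10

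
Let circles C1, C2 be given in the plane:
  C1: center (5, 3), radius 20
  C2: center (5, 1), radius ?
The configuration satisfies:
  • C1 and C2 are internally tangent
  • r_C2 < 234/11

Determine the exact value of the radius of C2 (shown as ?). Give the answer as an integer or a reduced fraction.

1. [int C1,C2]  r_C2² − 40r_C2 + 396 = 0  ⇒  r_C2 = 18 or 22
2. given r_C2 < 234/11: keep 18

18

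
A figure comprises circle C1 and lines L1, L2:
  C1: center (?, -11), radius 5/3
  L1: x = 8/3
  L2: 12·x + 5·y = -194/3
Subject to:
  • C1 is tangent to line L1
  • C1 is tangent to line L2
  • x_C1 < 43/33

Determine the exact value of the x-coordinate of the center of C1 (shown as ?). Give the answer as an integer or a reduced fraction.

1. [C1‖L1]  x_C1² − (16/3)x_C1 + 13/3 = 0  ⇒  x_C1 = 1 or 13/3
2. [C1‖L2]  x_C1² + (29/18)x_C1 − 47/18 = 0  ⇒  x_C1 = -47/18 or 1

1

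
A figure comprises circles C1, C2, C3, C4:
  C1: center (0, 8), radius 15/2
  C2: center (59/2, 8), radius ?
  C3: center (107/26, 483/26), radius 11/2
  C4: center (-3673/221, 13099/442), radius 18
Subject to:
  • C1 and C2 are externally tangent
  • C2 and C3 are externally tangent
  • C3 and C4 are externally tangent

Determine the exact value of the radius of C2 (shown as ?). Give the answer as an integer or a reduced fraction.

1. [ext C1·C2]  r_C2² + 15r_C2 − 814 = 0  ⇒  r_C2 = 22 (r>0 drops 1)
2. [ext C2·C3]  r_C2² + 11r_C2 − 726 = 0  ⇒  r_C2 = 22 (r>0 drops 1)

22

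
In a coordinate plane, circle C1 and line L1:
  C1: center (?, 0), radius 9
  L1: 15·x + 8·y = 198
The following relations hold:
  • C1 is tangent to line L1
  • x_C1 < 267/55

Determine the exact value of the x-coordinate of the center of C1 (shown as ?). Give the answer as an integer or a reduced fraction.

1. [C1‖L1]  x_C1² − (132/5)x_C1 + 351/5 = 0  ⇒  x_C1 = 3 or 117/5
2. given x_C1 < 267/55: keep 3

3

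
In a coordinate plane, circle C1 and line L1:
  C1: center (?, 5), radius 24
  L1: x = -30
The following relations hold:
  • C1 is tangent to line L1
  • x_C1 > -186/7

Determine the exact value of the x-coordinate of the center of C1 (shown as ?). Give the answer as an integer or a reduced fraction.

-6

1. [C1‖L1]  x_C1² + 60x_C1 + 324 = 0  ⇒  x_C1 = -54 or -6
2. given x_C1 > -186/7: keep -6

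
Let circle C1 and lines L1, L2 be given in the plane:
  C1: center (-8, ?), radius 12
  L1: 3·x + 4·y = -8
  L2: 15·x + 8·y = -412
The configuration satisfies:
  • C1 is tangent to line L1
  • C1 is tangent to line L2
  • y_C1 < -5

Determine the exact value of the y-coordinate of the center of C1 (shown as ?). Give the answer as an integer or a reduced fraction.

1. [C1‖L1]  y_C1² − 8y_C1 − 209 = 0  ⇒  y_C1 = -11 or 19
2. [C1‖L2]  y_C1² + 73y_C1 + 682 = 0  ⇒  y_C1 = -62 or -11

-11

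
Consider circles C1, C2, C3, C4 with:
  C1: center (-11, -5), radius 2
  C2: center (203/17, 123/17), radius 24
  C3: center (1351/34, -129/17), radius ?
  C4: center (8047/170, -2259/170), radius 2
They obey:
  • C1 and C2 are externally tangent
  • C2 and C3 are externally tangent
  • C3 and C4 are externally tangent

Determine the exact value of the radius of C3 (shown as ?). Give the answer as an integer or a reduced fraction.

1. [ext C2·C3]  r_C3² + 48r_C3 − 1665/4 = 0  ⇒  r_C3 = 15/2 (r>0 drops 1)
2. [ext C3·C4]  r_C3² + 4r_C3 − 345/4 = 0  ⇒  r_C3 = 15/2 (r>0 drops 1)

15/2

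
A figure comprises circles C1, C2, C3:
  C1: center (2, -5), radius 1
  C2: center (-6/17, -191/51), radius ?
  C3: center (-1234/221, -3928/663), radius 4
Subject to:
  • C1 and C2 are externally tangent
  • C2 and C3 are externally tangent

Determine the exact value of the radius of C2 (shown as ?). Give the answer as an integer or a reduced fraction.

1. [ext C1·C2]  r_C2² + 2r_C2 − 55/9 = 0  ⇒  r_C2 = 5/3 (r>0 drops 1)
2. [ext C2·C3]  r_C2² + 8r_C2 − 145/9 = 0  ⇒  r_C2 = 5/3 (r>0 drops 1)

5/3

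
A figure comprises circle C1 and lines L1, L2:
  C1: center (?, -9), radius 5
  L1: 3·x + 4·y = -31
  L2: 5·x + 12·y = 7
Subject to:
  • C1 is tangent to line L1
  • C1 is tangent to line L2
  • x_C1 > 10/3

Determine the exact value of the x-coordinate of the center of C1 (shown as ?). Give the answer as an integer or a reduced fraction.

10

1. [C1‖L1]  x_C1² − (10/3)x_C1 − 200/3 = 0  ⇒  x_C1 = -20/3 or 10
2. [C1‖L2]  x_C1² − 46x_C1 + 360 = 0  ⇒  x_C1 = 10 or 36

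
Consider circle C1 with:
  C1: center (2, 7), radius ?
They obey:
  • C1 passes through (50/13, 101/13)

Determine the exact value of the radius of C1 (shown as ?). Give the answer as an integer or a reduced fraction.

1. [C1∋P]  r_C1² − 4 = 0  ⇒  r_C1 = 2 (r>0 drops 1)

2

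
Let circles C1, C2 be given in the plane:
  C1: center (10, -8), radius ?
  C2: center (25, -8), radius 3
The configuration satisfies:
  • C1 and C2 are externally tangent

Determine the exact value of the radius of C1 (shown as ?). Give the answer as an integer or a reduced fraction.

12

1. [ext C1·C2]  r_C1² + 6r_C1 − 216 = 0  ⇒  r_C1 = 12 (r>0 drops 1)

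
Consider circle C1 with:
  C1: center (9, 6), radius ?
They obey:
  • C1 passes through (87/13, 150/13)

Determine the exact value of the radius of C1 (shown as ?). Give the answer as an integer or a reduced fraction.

1. [C1∋P]  r_C1² − 36 = 0  ⇒  r_C1 = 6 (r>0 drops 1)

6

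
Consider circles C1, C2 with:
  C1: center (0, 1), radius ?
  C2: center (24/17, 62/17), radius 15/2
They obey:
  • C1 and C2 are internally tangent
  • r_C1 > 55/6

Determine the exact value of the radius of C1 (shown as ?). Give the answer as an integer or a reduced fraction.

1. [int C1,C2]  r_C1² − 15r_C1 + 189/4 = 0  ⇒  r_C1 = 9/2 or 21/2
2. given r_C1 > 55/6: keep 21/2

21/2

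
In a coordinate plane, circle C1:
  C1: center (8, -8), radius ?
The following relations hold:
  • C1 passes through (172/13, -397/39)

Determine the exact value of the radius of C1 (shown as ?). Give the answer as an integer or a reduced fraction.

17/3

1. [C1∋P]  r_C1² − 289/9 = 0  ⇒  r_C1 = 17/3 (r>0 drops 1)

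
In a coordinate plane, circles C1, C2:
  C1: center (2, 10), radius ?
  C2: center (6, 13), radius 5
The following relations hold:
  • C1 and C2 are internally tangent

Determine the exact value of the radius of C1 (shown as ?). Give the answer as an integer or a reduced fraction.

10

1. [int C1,C2]  r_C1² − 10r_C1 = 0  ⇒  r_C1 = 10 (r>0 drops 1)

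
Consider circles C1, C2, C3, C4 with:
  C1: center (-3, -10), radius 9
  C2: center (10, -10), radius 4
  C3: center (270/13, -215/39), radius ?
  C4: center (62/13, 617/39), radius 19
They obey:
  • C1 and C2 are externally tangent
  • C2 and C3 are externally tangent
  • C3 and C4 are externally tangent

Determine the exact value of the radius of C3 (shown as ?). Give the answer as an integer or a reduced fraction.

23/3

1. [ext C2·C3]  r_C3² + 8r_C3 − 1081/9 = 0  ⇒  r_C3 = 23/3 (r>0 drops 1)
2. [ext C3·C4]  r_C3² + 38r_C3 − 3151/9 = 0  ⇒  r_C3 = 23/3 (r>0 drops 1)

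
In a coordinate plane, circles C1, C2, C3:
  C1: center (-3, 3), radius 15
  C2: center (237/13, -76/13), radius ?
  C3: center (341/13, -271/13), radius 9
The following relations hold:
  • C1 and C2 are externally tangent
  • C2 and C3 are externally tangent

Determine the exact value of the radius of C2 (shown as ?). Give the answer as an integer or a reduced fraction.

1. [ext C1·C2]  r_C2² + 30r_C2 − 304 = 0  ⇒  r_C2 = 8 (r>0 drops 1)
2. [ext C2·C3]  r_C2² + 18r_C2 − 208 = 0  ⇒  r_C2 = 8 (r>0 drops 1)

8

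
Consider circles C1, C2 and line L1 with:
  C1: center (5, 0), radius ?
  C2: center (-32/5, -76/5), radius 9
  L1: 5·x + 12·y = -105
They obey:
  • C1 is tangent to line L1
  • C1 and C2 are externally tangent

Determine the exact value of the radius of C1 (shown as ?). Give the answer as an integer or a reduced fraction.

10

1. [C1‖L1]  r_C1² − 100 = 0  ⇒  r_C1 = 10 (r>0 drops 1)
2. [ext C1·C2]  r_C1² + 18r_C1 − 280 = 0  ⇒  r_C1 = 10 (r>0 drops 1)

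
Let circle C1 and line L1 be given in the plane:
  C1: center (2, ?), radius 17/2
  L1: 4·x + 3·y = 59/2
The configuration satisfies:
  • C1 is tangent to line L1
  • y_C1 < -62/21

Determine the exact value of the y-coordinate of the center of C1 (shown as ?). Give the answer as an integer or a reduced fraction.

-7

1. [C1‖L1]  y_C1² − (43/3)y_C1 − 448/3 = 0  ⇒  y_C1 = -7 or 64/3
2. given y_C1 < -62/21: keep -7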